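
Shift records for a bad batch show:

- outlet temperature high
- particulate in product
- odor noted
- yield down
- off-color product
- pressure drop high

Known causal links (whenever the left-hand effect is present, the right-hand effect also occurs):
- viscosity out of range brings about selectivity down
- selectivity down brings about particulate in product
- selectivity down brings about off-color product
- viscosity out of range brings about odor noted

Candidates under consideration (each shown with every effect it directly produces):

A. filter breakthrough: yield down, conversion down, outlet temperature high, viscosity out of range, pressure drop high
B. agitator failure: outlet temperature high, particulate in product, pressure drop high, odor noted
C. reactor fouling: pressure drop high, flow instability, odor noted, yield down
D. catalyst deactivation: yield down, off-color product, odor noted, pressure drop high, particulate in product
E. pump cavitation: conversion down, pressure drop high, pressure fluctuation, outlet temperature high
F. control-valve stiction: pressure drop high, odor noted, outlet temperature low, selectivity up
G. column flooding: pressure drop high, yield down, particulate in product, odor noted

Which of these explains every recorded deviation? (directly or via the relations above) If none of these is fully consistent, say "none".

A

Checking each candidate against the observations:
(A) filter breakthrough — accounts for every observation (particulate in product by viscosity out of range → selectivity down → particulate in product)
(B) agitator failure — does not account for yield down, off-color product
(C) reactor fouling — outlet temperature high miss; particulate in product miss; odor noted match; yield down match; off-color product miss; pressure drop high match
(D) catalyst deactivation — outlet temperature high miss; particulate in product match; odor noted match; yield down match; off-color product match; pressure drop high match
(E) pump cavitation — does not account for particulate in product, odor noted, yield down, off-color product
(F) control-valve stiction — fails on outlet temperature high, particulate in product, yield down, off-color product (predicts outlet temperature low, not outlet temperature high)
(G) column flooding — does not account for outlet temperature high, off-color product
Only (A) is consistent with every observation.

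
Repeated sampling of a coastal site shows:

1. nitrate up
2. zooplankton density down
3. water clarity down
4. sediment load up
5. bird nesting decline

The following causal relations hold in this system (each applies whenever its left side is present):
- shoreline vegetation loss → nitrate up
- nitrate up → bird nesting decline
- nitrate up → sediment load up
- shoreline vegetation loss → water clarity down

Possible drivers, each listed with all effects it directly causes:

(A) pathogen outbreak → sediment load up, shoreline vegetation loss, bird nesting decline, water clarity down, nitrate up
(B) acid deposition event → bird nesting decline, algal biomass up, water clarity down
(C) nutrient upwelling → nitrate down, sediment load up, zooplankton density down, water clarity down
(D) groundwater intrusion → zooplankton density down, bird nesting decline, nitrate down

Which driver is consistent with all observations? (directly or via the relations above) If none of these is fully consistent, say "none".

Testing each hypothesis:
(A) pathogen outbreak — does not account for zooplankton density down
(B) acid deposition event — does not account for nitrate up, zooplankton density down, sediment load up
(C) nutrient upwelling — nitrate up -; zooplankton density down +; water clarity down +; sediment load up +; bird nesting decline -
(D) groundwater intrusion — fails on nitrate up, water clarity down, sediment load up (predicts nitrate down, not nitrate up)
Every candidate fails on at least one observation.

none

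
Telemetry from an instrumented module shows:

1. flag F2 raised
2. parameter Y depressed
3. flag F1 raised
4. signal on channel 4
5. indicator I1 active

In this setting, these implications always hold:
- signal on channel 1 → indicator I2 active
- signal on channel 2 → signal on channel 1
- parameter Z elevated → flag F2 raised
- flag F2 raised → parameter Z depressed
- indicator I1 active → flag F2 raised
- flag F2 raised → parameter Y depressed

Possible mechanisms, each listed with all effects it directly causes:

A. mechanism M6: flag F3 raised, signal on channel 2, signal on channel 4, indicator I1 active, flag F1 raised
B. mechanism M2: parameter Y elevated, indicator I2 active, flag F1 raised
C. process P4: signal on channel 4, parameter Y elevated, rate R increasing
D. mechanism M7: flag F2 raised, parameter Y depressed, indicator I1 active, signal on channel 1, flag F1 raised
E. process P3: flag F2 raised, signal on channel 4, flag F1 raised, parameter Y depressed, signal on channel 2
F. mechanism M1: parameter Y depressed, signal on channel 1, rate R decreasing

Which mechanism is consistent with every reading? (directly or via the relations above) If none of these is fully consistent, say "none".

A

Per-candidate check:
(A) mechanism M6 — flag F2 raised ✓ (via indicator I1 active → flag F2 raised); parameter Y depressed ✓ (via indicator I1 active → flag F2 raised → parameter Y depressed); flag F1 raised ✓; signal on channel 4 ✓; indicator I1 active ✓
(B) mechanism M2 — flag F2 raised ✗; parameter Y depressed ✗; flag F1 raised ✓; signal on channel 4 ✗; indicator I1 active ✗
(C) process P4 — flag F2 raised ✗; parameter Y depressed ✗; flag F1 raised ✗; signal on channel 4 ✓; indicator I1 active ✗
(D) mechanism M7 — does not account for signal on channel 4
(E) process P3 — flag F2 raised ✓; parameter Y depressed ✓; flag F1 raised ✓; signal on channel 4 ✓; indicator I1 active ✗
(F) mechanism M1 — flag F2 raised ✗; parameter Y depressed ✓; flag F1 raised ✗; signal on channel 4 ✗; indicator I1 active ✗
(A) is the only candidate with no mismatches.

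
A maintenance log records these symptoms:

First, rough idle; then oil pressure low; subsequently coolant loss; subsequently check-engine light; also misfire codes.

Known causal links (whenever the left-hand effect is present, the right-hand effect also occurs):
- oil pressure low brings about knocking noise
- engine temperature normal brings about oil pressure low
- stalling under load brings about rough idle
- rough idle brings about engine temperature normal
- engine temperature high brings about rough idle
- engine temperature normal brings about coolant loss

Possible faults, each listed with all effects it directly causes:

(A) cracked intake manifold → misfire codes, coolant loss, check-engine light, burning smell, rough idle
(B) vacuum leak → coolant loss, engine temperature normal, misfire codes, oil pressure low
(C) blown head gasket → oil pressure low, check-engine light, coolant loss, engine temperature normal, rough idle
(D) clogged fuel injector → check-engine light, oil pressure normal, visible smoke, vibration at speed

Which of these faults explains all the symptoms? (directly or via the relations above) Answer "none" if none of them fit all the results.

A

For each candidate, compare predicted effects to what was observed:
(A) cracked intake manifold — rough idle ✓; oil pressure low ✓ (by rough idle → engine temperature normal → oil pressure low); coolant loss ✓; check-engine light ✓; misfire codes ✓
(B) vacuum leak — does not account for rough idle, check-engine light
(C) blown head gasket — rough idle ✓; oil pressure low ✓; coolant loss ✓; check-engine light ✓; misfire codes ✗
(D) clogged fuel injector — rough idle ✗; oil pressure low ✗; coolant loss ✗; check-engine light ✓; misfire codes ✗
(A) is the only candidate with no mismatches.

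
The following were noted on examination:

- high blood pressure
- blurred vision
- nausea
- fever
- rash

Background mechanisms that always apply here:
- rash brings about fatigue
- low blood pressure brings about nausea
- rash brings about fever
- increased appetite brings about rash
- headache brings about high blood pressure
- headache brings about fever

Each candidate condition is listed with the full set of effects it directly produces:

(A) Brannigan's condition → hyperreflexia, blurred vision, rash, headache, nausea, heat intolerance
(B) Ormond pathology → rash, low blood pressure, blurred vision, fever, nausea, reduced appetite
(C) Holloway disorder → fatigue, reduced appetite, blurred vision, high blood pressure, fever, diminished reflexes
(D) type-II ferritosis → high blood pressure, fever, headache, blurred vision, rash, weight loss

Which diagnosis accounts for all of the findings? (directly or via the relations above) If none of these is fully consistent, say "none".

Per-candidate check:
(A) Brannigan's condition — accounts for every observation (high blood pressure through headache → high blood pressure)
(B) Ormond pathology — fails on high blood pressure (predicts low blood pressure, not high blood pressure)
(C) Holloway disorder — does not account for nausea, rash
(D) type-II ferritosis — high blood pressure yes; blurred vision yes; nausea NO; fever yes; rash yes
Only (A) is consistent with every observation.

A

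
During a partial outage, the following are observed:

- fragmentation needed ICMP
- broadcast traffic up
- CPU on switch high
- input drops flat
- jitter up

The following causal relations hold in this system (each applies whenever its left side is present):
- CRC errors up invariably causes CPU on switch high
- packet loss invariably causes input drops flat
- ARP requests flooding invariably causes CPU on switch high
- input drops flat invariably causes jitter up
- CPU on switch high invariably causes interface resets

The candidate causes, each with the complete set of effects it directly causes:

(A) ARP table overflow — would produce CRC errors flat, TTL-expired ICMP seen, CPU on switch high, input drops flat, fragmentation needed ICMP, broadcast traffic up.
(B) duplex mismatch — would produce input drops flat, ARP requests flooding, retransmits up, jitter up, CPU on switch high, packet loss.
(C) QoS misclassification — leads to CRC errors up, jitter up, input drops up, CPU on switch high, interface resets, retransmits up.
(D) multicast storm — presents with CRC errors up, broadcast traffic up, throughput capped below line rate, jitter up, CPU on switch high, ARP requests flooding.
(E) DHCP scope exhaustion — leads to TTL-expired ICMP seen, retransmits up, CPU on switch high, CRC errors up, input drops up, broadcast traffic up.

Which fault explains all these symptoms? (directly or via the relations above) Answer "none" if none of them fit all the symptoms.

A

For each candidate, compare predicted effects to what was observed:
(A) ARP table overflow — fragmentation needed ICMP match; broadcast traffic up match; CPU on switch high match; input drops flat match; jitter up match (through input drops flat → jitter up)
(B) duplex mismatch — fragmentation needed ICMP miss; broadcast traffic up miss; CPU on switch high match; input drops flat match; jitter up match
(C) QoS misclassification — fails on fragmentation needed ICMP, broadcast traffic up, input drops flat (predicts input drops up, not input drops flat)
(D) multicast storm — fragmentation needed ICMP miss; broadcast traffic up match; CPU on switch high match; input drops flat miss; jitter up match
(E) DHCP scope exhaustion — fragmentation needed ICMP miss; broadcast traffic up match; CPU on switch high match; input drops flat miss; jitter up miss
(A) alone accounts for all the evidence.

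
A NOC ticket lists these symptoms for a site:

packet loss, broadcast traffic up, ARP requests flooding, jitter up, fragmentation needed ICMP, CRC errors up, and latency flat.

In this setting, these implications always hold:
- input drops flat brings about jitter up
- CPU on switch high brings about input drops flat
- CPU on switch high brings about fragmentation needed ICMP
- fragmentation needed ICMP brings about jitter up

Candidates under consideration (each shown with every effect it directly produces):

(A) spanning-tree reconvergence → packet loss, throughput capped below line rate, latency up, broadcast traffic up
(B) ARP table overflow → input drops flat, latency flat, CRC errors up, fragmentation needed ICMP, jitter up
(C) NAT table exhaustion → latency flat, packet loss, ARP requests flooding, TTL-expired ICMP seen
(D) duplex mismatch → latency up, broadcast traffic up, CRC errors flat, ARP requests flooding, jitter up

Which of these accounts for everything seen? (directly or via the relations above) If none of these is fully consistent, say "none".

none

Testing each hypothesis:
(A) spanning-tree reconvergence — packet loss +; broadcast traffic up +; ARP requests flooding -; jitter up -; fragmentation needed ICMP -; CRC errors up -; latency flat -
(B) ARP table overflow — does not account for packet loss, broadcast traffic up, ARP requests flooding
(C) NAT table exhaustion — packet loss +; broadcast traffic up -; ARP requests flooding +; jitter up -; fragmentation needed ICMP -; CRC errors up -; latency flat +
(D) duplex mismatch — packet loss -; broadcast traffic up +; ARP requests flooding +; jitter up +; fragmentation needed ICMP -; CRC errors up -; latency flat -
No candidate is consistent with all observations.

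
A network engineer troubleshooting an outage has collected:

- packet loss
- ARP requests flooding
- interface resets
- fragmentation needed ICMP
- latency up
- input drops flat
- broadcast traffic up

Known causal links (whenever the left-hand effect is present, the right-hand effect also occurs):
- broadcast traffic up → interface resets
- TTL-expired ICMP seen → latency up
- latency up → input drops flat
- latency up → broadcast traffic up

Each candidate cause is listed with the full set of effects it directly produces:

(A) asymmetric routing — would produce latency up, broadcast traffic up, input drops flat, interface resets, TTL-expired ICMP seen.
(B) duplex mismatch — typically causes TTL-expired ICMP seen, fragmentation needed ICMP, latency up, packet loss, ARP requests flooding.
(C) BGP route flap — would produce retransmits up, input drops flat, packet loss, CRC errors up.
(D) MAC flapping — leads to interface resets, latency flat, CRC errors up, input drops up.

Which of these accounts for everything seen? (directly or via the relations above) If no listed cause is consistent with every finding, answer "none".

Per-candidate check:
(A) asymmetric routing — packet loss -; ARP requests flooding -; interface resets +; fragmentation needed ICMP -; latency up +; input drops flat +; broadcast traffic up +
(B) duplex mismatch — accounts for every observation (interface resets through latency up → broadcast traffic up → interface resets)
(C) BGP route flap — does not account for ARP requests flooding, interface resets, fragmentation needed ICMP, latency up, broadcast traffic up
(D) MAC flapping — packet loss -; ARP requests flooding -; interface resets +; fragmentation needed ICMP -; latency up -; input drops flat -; broadcast traffic up -
Only (B) is consistent with every observation.

B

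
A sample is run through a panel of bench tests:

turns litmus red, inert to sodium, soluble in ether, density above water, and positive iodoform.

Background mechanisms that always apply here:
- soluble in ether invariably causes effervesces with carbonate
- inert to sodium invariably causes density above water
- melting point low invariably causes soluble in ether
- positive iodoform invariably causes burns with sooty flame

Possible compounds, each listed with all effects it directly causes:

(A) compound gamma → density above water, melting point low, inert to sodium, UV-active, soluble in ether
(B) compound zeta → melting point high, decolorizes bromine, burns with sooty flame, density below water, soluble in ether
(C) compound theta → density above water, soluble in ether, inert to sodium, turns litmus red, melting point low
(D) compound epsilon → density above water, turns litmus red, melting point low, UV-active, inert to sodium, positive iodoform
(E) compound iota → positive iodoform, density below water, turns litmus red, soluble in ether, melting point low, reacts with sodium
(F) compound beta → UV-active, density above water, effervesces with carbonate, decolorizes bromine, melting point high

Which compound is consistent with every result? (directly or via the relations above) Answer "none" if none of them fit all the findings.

Testing each hypothesis:
(A) compound gamma — turns litmus red ✗; inert to sodium ✓; soluble in ether ✓; density above water ✓; positive iodoform ✗
(B) compound zeta — fails on turns litmus red, inert to sodium, density above water, positive iodoform (predicts density below water, not density above water)
(C) compound theta — turns litmus red ✓; inert to sodium ✓; soluble in ether ✓; density above water ✓; positive iodoform ✗
(D) compound epsilon — turns litmus red ✓; inert to sodium ✓; soluble in ether ✓ (via melting point low → soluble in ether); density above water ✓; positive iodoform ✓
(E) compound iota — turns litmus red ✓; inert to sodium ✗; soluble in ether ✓; density above water ✗; positive iodoform ✓
(F) compound beta — does not account for turns litmus red, inert to sodium, soluble in ether, positive iodoform
(D) alone accounts for all the evidence.

D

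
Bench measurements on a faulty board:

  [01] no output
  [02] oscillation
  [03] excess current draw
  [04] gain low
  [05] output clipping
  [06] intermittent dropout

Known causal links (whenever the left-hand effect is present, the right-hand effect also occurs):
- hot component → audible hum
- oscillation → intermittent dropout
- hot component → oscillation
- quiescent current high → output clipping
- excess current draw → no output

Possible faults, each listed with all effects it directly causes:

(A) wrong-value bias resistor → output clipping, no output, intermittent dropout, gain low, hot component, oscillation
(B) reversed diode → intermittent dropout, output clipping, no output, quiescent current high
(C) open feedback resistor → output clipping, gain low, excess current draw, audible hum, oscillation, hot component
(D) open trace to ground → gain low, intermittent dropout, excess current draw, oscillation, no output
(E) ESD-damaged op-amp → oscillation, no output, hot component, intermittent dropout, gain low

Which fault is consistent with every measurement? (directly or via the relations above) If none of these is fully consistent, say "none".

C

Checking each candidate against the observations:
(A) wrong-value bias resistor — does not account for excess current draw
(B) reversed diode — no output ✓; oscillation ✗; excess current draw ✗; gain low ✗; output clipping ✓; intermittent dropout ✓
(C) open feedback resistor — accounts for every observation (no output through excess current draw → no output)
(D) open trace to ground — no output ✓; oscillation ✓; excess current draw ✓; gain low ✓; output clipping ✗; intermittent dropout ✓
(E) ESD-damaged op-amp — no output ✓; oscillation ✓; excess current draw ✗; gain low ✓; output clipping ✗; intermittent dropout ✓
(C) is the only candidate with no mismatches.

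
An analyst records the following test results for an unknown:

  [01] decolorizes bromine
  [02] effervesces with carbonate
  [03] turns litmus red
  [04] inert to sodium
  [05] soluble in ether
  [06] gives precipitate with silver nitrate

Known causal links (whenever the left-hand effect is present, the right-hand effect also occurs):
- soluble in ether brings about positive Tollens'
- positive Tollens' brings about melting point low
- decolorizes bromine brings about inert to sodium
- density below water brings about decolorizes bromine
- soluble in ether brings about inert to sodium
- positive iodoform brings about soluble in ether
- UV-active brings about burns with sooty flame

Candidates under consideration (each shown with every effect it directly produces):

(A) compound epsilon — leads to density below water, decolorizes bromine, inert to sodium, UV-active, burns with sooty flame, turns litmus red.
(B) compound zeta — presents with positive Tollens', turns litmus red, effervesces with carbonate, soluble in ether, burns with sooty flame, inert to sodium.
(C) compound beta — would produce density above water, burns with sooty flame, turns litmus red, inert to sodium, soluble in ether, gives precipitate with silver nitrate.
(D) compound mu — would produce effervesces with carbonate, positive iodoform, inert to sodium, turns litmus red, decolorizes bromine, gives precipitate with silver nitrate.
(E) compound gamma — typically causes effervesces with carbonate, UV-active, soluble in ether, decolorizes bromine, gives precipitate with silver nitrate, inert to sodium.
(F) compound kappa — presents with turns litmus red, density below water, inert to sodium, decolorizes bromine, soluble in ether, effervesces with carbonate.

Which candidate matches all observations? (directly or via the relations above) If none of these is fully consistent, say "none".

D

Checking each candidate against the observations:
(A) compound epsilon — decolorizes bromine ✓; effervesces with carbonate ✗; turns litmus red ✓; inert to sodium ✓; soluble in ether ✗; gives precipitate with silver nitrate ✗
(B) compound zeta — does not account for decolorizes bromine, gives precipitate with silver nitrate
(C) compound beta — does not account for decolorizes bromine, effervesces with carbonate
(D) compound mu — decolorizes bromine ✓; effervesces with carbonate ✓; turns litmus red ✓; inert to sodium ✓; soluble in ether ✓ (by positive iodoform → soluble in ether); gives precipitate with silver nitrate ✓
(E) compound gamma — does not account for turns litmus red
(F) compound kappa — does not account for gives precipitate with silver nitrate
(D) alone accounts for all the evidence.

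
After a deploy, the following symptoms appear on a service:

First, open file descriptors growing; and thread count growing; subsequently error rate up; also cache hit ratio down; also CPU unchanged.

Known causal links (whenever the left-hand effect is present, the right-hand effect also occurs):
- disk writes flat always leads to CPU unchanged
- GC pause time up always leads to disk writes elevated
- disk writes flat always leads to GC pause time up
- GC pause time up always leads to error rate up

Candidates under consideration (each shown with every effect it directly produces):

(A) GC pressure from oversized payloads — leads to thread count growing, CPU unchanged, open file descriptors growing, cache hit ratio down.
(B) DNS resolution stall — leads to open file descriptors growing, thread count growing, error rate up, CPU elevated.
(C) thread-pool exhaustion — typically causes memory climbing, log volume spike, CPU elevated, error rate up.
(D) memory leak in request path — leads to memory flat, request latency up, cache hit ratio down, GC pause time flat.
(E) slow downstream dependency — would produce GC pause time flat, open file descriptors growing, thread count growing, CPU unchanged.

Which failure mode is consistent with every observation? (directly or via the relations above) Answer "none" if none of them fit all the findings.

none

For each candidate, compare predicted effects to what was observed:
(A) GC pressure from oversized payloads — does not account for error rate up
(B) DNS resolution stall — fails on cache hit ratio down, CPU unchanged (predicts CPU elevated, not CPU unchanged)
(C) thread-pool exhaustion — open file descriptors growing -; thread count growing -; error rate up +; cache hit ratio down -; CPU unchanged -
(D) memory leak in request path — does not account for open file descriptors growing, thread count growing, error rate up, CPU unchanged
(E) slow downstream dependency — open file descriptors growing +; thread count growing +; error rate up -; cache hit ratio down -; CPU unchanged +
Every candidate fails on at least one observation.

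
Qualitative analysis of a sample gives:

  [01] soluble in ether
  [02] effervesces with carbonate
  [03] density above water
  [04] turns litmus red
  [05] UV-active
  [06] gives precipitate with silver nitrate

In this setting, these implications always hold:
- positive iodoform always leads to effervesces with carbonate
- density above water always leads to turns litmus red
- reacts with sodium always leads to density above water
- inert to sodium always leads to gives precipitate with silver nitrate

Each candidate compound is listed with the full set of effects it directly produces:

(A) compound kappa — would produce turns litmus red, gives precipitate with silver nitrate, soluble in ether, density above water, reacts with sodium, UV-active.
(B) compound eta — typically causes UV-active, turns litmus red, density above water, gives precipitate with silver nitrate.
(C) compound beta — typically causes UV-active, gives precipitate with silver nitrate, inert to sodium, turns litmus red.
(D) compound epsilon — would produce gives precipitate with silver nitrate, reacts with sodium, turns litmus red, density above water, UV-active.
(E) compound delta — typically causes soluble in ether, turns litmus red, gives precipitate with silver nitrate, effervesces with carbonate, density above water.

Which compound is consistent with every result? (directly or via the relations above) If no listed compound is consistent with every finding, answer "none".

none

For each candidate, compare predicted effects to what was observed:
(A) compound kappa — does not account for effervesces with carbonate
(B) compound eta — does not account for soluble in ether, effervesces with carbonate
(C) compound beta — soluble in ether miss; effervesces with carbonate miss; density above water miss; turns litmus red match; UV-active match; gives precipitate with silver nitrate match
(D) compound epsilon — soluble in ether miss; effervesces with carbonate miss; density above water match; turns litmus red match; UV-active match; gives precipitate with silver nitrate match
(E) compound delta — does not account for UV-active
No candidate is consistent with all observations.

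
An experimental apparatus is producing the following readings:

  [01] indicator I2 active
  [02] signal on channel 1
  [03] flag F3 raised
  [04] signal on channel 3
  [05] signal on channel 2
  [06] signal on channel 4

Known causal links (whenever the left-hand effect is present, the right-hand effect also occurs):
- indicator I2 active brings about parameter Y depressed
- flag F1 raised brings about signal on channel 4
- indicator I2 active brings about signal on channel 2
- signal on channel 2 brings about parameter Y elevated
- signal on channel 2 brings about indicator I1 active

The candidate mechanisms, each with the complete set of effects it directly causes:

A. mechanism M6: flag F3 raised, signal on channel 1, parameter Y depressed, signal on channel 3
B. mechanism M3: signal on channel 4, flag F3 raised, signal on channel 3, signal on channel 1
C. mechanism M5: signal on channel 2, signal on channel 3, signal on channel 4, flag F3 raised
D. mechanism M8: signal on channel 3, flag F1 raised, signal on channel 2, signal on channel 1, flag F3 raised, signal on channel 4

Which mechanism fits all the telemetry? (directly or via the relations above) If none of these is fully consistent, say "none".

none

Checking each candidate against the observations:
(A) mechanism M6 — indicator I2 active -; signal on channel 1 +; flag F3 raised +; signal on channel 3 +; signal on channel 2 -; signal on channel 4 -
(B) mechanism M3 — does not account for indicator I2 active, signal on channel 2
(C) mechanism M5 — indicator I2 active -; signal on channel 1 -; flag F3 raised +; signal on channel 3 +; signal on channel 2 +; signal on channel 4 +
(D) mechanism M8 — does not account for indicator I2 active
None of the listed candidates fits everything.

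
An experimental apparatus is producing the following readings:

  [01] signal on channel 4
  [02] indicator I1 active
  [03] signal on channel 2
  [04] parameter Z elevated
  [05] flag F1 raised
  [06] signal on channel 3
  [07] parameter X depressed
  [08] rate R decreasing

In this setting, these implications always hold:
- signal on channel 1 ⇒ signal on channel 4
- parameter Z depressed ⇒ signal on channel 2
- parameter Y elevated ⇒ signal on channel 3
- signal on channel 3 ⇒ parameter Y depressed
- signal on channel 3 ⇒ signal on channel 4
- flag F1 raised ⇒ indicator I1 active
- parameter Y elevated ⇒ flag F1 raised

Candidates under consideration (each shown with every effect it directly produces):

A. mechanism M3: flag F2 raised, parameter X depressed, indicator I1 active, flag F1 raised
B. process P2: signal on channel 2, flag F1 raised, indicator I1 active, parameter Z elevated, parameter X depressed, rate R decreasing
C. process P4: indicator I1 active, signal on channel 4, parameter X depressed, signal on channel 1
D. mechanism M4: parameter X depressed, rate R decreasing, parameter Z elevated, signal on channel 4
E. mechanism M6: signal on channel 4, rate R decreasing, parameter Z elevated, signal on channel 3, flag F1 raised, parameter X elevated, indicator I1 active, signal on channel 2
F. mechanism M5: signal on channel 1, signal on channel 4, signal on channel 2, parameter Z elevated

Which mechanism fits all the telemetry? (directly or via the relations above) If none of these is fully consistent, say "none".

Checking each candidate against the observations:
(A) mechanism M3 — signal on channel 4 miss; indicator I1 active match; signal on channel 2 miss; parameter Z elevated miss; flag F1 raised match; signal on channel 3 miss; parameter X depressed match; rate R decreasing miss
(B) process P2 — does not account for signal on channel 4, signal on channel 3
(C) process P4 — signal on channel 4 match; indicator I1 active match; signal on channel 2 miss; parameter Z elevated miss; flag F1 raised miss; signal on channel 3 miss; parameter X depressed match; rate R decreasing miss
(D) mechanism M4 — signal on channel 4 match; indicator I1 active miss; signal on channel 2 miss; parameter Z elevated match; flag F1 raised miss; signal on channel 3 miss; parameter X depressed match; rate R decreasing match
(E) mechanism M6 — fails on parameter X depressed (predicts parameter X elevated, not parameter X depressed)
(F) mechanism M5 — does not account for indicator I1 active, flag F1 raised, signal on channel 3, parameter X depressed, rate R decreasing
Every candidate fails on at least one observation.

none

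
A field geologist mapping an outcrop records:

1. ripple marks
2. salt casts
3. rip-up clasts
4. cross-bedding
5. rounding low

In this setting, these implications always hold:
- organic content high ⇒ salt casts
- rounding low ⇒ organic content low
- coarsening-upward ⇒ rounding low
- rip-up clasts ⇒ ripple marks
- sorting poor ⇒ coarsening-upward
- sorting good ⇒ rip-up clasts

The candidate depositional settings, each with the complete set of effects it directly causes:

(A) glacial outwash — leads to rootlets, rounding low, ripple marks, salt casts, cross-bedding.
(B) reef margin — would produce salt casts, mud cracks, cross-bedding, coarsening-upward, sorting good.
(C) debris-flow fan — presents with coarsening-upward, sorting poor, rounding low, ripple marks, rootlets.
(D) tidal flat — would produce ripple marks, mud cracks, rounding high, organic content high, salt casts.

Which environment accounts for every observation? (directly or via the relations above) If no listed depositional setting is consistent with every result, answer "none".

For each candidate, compare predicted effects to what was observed:
(A) glacial outwash — ripple marks yes; salt casts yes; rip-up clasts NO; cross-bedding yes; rounding low yes
(B) reef margin — accounts for every observation (ripple marks by sorting good → rip-up clasts → ripple marks)
(C) debris-flow fan — does not account for salt casts, rip-up clasts, cross-bedding
(D) tidal flat — ripple marks yes; salt casts yes; rip-up clasts NO; cross-bedding NO; rounding low NO
(B) alone accounts for all the evidence.

B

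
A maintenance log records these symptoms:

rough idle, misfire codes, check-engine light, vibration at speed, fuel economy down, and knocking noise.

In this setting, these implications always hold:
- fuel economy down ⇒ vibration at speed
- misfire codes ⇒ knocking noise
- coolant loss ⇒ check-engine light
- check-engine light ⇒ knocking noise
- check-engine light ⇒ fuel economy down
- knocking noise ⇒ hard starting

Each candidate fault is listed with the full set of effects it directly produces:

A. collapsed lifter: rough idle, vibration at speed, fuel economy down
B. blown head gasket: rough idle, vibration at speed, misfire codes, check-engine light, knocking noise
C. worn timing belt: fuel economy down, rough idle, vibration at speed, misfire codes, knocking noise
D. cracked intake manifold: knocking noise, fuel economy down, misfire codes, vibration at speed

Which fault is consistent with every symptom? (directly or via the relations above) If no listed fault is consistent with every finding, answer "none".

Per-candidate check:
(A) collapsed lifter — rough idle ✓; misfire codes ✗; check-engine light ✗; vibration at speed ✓; fuel economy down ✓; knocking noise ✗
(B) blown head gasket — rough idle ✓; misfire codes ✓; check-engine light ✓; vibration at speed ✓; fuel economy down ✓ (via check-engine light → fuel economy down); knocking noise ✓
(C) worn timing belt — rough idle ✓; misfire codes ✓; check-engine light ✗; vibration at speed ✓; fuel economy down ✓; knocking noise ✓
(D) cracked intake manifold — rough idle ✗; misfire codes ✓; check-engine light ✗; vibration at speed ✓; fuel economy down ✓; knocking noise ✓
(B) is the only candidate with no mismatches.

B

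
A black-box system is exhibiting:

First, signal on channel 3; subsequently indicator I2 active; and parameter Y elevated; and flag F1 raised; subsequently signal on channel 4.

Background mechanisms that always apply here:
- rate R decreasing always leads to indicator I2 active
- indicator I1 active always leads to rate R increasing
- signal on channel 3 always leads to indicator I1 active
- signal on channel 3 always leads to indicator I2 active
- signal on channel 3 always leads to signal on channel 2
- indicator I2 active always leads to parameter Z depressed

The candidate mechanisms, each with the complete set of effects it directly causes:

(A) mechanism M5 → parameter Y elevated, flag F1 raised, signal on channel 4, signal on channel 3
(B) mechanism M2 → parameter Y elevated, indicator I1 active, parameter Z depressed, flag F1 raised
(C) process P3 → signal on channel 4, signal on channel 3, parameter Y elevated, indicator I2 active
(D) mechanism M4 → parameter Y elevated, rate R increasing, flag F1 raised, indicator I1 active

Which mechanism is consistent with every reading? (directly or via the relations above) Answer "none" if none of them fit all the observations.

A

Per-candidate check:
(A) mechanism M5 — signal on channel 3 yes; indicator I2 active yes (through signal on channel 3 → indicator I2 active); parameter Y elevated yes; flag F1 raised yes; signal on channel 4 yes
(B) mechanism M2 — signal on channel 3 NO; indicator I2 active NO; parameter Y elevated yes; flag F1 raised yes; signal on channel 4 NO
(C) process P3 — does not account for flag F1 raised
(D) mechanism M4 — signal on channel 3 NO; indicator I2 active NO; parameter Y elevated yes; flag F1 raised yes; signal on channel 4 NO
(A) is the only candidate with no mismatches.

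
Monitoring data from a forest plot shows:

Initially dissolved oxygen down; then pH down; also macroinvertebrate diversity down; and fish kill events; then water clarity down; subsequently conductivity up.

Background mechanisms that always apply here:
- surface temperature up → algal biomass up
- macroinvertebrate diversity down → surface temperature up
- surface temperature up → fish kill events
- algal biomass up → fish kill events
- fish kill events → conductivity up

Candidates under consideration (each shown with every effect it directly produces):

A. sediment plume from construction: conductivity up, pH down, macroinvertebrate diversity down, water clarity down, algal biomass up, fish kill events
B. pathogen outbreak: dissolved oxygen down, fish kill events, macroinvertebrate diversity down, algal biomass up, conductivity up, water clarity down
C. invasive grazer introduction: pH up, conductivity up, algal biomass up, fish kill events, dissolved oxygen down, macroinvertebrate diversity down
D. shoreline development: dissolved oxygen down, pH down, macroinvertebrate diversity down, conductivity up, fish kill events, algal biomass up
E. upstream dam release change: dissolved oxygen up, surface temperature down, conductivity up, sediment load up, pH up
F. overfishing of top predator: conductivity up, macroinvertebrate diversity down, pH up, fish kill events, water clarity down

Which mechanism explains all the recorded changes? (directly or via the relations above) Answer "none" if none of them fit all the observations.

none

Per-candidate check:
(A) sediment plume from construction — dissolved oxygen down -; pH down +; macroinvertebrate diversity down +; fish kill events +; water clarity down +; conductivity up +
(B) pathogen outbreak — does not account for pH down
(C) invasive grazer introduction — dissolved oxygen down +; pH down -; macroinvertebrate diversity down +; fish kill events +; water clarity down -; conductivity up +
(D) shoreline development — does not account for water clarity down
(E) upstream dam release change — dissolved oxygen down -; pH down -; macroinvertebrate diversity down -; fish kill events -; water clarity down -; conductivity up +
(F) overfishing of top predator — dissolved oxygen down -; pH down -; macroinvertebrate diversity down +; fish kill events +; water clarity down +; conductivity up +
Every candidate fails on at least one observation.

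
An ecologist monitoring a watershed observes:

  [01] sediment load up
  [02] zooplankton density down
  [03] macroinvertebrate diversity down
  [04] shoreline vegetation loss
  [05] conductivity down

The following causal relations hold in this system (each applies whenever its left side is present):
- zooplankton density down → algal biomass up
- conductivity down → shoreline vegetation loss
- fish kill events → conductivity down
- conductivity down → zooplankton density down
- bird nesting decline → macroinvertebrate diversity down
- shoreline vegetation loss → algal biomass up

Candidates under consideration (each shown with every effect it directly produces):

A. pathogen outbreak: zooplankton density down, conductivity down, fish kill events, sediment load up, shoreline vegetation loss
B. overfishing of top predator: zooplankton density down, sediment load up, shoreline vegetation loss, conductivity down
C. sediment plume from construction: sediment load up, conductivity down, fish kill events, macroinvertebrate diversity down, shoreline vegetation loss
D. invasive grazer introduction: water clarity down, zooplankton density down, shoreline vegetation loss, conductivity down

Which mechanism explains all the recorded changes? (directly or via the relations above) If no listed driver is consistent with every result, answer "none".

C

Per-candidate check:
(A) pathogen outbreak — sediment load up ✓; zooplankton density down ✓; macroinvertebrate diversity down ✗; shoreline vegetation loss ✓; conductivity down ✓
(B) overfishing of top predator — does not account for macroinvertebrate diversity down
(C) sediment plume from construction — accounts for every observation (zooplankton density down through conductivity down → zooplankton density down)
(D) invasive grazer introduction — sediment load up ✗; zooplankton density down ✓; macroinvertebrate diversity down ✗; shoreline vegetation loss ✓; conductivity down ✓
Only (C) is consistent with every observation.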